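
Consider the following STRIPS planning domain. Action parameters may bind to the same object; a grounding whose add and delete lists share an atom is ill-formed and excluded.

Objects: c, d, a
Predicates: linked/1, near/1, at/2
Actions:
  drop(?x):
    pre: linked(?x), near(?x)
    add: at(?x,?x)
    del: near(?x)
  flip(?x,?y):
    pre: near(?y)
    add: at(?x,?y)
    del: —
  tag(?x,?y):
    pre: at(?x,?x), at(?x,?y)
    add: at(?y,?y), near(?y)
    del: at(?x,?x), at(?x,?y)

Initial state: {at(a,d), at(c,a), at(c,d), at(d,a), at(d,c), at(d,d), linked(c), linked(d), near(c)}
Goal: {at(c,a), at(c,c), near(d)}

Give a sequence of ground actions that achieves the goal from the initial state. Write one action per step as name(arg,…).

1. drop(c)  →  {at(a,d), at(c,a), at(c,c), at(c,d), at(d,a), at(d,c), at(d,d), linked(c), linked(d)}
2. tag(c,d)  →  {at(a,d), at(c,a), at(d,a), at(d,c), at(d,d), linked(c), linked(d), near(d)}
3. tag(d,c)  →  {at(a,d), at(c,a), at(c,c), at(d,a), linked(c), linked(d), near(c), near(d)}

drop(c); tag(c,d); tag(d,c)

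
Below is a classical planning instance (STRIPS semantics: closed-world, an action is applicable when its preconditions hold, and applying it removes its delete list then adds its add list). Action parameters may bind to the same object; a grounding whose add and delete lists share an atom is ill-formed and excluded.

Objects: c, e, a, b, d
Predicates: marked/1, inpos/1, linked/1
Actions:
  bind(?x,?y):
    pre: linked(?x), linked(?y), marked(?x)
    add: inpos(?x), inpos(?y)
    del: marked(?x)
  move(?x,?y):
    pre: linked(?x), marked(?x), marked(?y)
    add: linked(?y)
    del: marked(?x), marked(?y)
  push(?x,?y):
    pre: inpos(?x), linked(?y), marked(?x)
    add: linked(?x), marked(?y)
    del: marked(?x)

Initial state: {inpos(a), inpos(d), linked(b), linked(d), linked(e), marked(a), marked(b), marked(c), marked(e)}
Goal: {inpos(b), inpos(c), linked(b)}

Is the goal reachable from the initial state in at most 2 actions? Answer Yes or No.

1. move(e,c)  →  {inpos(a), inpos(d), linked(b), linked(c), linked(d), linked(e), marked(a), marked(b)}
2. bind(b,c)  →  {inpos(a), inpos(b), inpos(c), inpos(d), linked(b), linked(c), linked(d), linked(e), marked(a)}
optimal plan length = 2; 2 ≤ 2

Yes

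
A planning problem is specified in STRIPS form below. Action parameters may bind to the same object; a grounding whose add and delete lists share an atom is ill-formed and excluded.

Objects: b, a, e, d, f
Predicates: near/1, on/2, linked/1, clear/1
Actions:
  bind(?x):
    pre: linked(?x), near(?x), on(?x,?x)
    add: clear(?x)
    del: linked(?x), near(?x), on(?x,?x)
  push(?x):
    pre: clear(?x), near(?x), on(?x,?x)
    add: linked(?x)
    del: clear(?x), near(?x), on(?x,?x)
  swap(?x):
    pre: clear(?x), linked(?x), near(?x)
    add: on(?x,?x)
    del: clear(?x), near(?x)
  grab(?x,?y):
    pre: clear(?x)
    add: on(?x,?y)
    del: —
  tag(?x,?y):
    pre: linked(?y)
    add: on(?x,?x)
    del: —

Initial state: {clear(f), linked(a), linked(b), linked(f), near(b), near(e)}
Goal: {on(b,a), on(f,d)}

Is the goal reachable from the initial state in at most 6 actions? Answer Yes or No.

1. grab(f,d)  →  {clear(f), linked(a), linked(b), linked(f), near(b), near(e), on(f,d)}
2. tag(b,b)  →  {clear(f), linked(a), linked(b), linked(f), near(b), near(e), on(b,b), on(f,d)}
3. bind(b)  →  {clear(b), clear(f), linked(a), linked(f), near(e), on(f,d)}
4. grab(b,a)  →  {clear(b), clear(f), linked(a), linked(f), near(e), on(b,a), on(f,d)}
optimal plan length = 4; 4 ≤ 6

Yes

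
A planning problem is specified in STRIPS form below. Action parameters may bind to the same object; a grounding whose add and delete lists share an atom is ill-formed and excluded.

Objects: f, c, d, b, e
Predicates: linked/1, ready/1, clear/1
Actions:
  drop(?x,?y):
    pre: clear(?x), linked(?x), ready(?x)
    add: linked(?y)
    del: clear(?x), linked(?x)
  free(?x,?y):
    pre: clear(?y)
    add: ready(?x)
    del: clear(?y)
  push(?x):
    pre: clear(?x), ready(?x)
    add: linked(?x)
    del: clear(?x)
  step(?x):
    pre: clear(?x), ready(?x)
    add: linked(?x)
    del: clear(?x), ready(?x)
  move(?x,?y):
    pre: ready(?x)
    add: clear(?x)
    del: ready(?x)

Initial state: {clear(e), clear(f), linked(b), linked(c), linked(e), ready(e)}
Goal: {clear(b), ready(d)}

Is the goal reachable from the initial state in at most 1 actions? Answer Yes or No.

1. free(d,f)  →  {clear(e), linked(b), linked(c), linked(e), ready(d), ready(e)}
2. free(b,e)  →  {linked(b), linked(c), linked(e), ready(b), ready(d), ready(e)}
3. move(b,f)  →  {clear(b), linked(b), linked(c), linked(e), ready(d), ready(e)}
optimal plan length = 3; 3 > 1

No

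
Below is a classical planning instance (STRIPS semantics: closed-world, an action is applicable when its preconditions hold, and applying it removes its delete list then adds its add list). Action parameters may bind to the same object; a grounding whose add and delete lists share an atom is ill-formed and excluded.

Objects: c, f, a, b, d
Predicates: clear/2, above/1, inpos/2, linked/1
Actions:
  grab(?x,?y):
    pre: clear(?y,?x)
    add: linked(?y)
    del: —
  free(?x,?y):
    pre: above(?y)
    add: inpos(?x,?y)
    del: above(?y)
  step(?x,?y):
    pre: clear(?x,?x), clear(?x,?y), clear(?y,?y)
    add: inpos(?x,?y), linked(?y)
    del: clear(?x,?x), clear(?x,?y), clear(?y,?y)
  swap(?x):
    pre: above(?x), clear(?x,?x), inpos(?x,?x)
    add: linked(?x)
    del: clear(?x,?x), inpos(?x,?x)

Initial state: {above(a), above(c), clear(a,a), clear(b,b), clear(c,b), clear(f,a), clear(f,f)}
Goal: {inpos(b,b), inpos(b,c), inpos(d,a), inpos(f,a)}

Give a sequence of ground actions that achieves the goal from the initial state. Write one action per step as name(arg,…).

1. free(b,c)  →  {above(a), clear(a,a), clear(b,b), clear(c,b), clear(f,a), clear(f,f), inpos(b,c)}
2. free(d,a)  →  {clear(a,a), clear(b,b), clear(c,b), clear(f,a), clear(f,f), inpos(b,c), inpos(d,a)}
3. step(f,a)  →  {clear(b,b), clear(c,b), inpos(b,c), inpos(d,a), inpos(f,a), linked(a)}
4. step(b,b)  →  {clear(c,b), inpos(b,b), inpos(b,c), inpos(d,a), inpos(f,a), linked(a), linked(b)}

free(b,c); free(d,a); step(f,a); step(b,b)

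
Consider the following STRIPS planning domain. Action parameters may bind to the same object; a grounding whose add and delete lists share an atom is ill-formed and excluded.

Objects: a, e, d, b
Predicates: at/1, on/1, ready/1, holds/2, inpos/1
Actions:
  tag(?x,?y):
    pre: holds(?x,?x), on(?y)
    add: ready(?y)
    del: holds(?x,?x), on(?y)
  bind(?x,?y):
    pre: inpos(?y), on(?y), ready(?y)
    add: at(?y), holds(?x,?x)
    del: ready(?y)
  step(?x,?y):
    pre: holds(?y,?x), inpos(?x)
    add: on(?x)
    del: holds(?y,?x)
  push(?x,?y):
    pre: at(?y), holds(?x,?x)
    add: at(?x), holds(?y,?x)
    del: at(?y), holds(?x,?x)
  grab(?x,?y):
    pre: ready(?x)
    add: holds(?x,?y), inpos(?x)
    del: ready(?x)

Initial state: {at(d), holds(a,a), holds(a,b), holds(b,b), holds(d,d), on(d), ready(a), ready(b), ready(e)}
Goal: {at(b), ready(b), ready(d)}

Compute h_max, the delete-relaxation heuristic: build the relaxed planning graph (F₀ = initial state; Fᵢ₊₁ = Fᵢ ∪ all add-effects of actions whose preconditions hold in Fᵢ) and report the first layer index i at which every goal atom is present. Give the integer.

F0 = init (9 atoms)
F1 = F0 ∪ {at(a), at(b), holds(a,d), holds(a,e), holds(b,a), holds(b,d), holds(b,e), holds(d,a), holds(d,b), holds(e,a), holds(e,b), holds(e,d), holds(e,e), inpos(a), inpos(b), inpos(e), ready(d)}  (26 atoms)
goal ⊆ F1  ⇒  h_max = 1

1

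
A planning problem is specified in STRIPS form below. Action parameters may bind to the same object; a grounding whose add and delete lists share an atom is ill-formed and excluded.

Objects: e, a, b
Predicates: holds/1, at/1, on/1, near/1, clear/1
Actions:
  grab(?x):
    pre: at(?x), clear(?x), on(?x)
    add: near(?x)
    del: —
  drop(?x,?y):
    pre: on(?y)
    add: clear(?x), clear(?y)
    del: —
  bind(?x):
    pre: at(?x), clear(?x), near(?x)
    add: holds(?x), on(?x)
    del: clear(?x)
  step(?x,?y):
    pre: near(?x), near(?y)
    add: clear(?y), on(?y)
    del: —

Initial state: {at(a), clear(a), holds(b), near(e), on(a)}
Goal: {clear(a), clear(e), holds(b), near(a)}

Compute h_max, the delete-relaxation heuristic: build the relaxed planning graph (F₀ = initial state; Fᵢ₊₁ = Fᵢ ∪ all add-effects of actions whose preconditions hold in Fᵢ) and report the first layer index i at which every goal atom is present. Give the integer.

F0 = init (5 atoms)
F1 = F0 ∪ {clear(b), clear(e), near(a), on(e)}  (9 atoms)
goal ⊆ F1  ⇒  h_max = 1

1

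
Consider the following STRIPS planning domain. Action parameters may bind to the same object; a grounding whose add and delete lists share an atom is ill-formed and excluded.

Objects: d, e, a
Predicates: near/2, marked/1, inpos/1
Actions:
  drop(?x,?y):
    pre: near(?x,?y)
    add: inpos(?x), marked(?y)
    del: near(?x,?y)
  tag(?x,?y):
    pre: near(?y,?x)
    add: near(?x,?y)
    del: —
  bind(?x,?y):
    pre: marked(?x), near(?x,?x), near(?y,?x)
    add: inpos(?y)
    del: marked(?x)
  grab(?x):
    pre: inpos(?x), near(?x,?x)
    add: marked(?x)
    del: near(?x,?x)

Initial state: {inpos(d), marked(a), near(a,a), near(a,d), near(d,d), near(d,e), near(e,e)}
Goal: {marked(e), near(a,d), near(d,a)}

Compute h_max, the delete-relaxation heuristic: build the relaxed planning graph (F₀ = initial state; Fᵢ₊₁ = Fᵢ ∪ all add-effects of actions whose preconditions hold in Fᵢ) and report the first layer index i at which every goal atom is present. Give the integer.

1

F0 = init (7 atoms)
F1 = F0 ∪ {inpos(a), inpos(e), marked(d), marked(e), near(d,a), near(e,d)}  (13 atoms)
goal ⊆ F1  ⇒  h_max = 1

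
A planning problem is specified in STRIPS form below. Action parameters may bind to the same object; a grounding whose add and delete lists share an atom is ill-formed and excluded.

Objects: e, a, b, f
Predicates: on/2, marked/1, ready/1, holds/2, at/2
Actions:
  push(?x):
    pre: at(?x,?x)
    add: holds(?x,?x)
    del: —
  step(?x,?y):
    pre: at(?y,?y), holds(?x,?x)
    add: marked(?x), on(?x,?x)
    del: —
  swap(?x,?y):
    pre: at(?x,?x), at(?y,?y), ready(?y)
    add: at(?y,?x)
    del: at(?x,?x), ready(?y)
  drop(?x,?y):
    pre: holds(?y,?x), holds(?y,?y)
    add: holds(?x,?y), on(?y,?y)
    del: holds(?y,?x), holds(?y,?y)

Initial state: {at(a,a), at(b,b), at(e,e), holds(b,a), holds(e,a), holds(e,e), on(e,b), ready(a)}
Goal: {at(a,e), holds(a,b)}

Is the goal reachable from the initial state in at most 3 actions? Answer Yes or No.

1. push(b)  →  {at(a,a), at(b,b), at(e,e), holds(b,a), holds(b,b), holds(e,a), holds(e,e), on(e,b), ready(a)}
2. swap(e,a)  →  {at(a,a), at(a,e), at(b,b), holds(b,a), holds(b,b), holds(e,a), holds(e,e), on(e,b)}
3. drop(a,b)  →  {at(a,a), at(a,e), at(b,b), holds(a,b), holds(e,a), holds(e,e), on(b,b), on(e,b)}
optimal plan length = 3; 3 ≤ 3

Yes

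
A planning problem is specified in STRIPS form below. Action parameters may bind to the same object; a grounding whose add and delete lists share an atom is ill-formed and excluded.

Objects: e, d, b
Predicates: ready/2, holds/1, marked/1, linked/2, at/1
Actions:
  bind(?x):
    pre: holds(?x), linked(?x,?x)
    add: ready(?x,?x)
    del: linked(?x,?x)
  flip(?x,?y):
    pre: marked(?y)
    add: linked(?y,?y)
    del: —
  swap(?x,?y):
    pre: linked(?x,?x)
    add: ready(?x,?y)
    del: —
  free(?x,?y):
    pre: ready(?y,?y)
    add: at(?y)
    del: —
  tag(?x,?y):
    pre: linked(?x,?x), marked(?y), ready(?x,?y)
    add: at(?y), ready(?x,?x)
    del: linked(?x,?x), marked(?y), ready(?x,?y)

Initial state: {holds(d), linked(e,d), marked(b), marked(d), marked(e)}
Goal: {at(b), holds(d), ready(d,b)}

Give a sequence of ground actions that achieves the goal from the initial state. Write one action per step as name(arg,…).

1. flip(e,e)  →  {holds(d), linked(e,d), linked(e,e), marked(b), marked(d), marked(e)}
2. flip(e,d)  →  {holds(d), linked(d,d), linked(e,d), linked(e,e), marked(b), marked(d), marked(e)}
3. swap(e,b)  →  {holds(d), linked(d,d), linked(e,d), linked(e,e), marked(b), marked(d), marked(e), ready(e,b)}
4. swap(d,b)  →  {holds(d), linked(d,d), linked(e,d), linked(e,e), marked(b), marked(d), marked(e), ready(d,b), ready(e,b)}
5. tag(e,b)  →  {at(b), holds(d), linked(d,d), linked(e,d), marked(d), marked(e), ready(d,b), ready(e,e)}

flip(e,e); flip(e,d); swap(e,b); swap(d,b); tag(e,b)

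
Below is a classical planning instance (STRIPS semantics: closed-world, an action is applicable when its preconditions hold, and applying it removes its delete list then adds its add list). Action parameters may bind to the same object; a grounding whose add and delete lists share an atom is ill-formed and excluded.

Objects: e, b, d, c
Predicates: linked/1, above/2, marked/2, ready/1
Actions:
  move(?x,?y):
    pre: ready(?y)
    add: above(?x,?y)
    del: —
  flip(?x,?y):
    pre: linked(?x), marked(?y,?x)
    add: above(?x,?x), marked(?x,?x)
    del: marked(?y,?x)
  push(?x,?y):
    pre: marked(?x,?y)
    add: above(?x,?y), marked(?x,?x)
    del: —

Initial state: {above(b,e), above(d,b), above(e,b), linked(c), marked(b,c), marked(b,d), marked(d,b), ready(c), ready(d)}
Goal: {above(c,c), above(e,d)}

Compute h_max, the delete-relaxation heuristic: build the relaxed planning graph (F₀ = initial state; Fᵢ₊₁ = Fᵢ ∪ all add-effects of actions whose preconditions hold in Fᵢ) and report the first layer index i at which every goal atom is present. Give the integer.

F0 = init (9 atoms)
F1 = F0 ∪ {above(b,c), above(b,d), above(c,c), above(c,d), above(d,c), above(d,d), above(e,c), above(e,d), marked(b,b), marked(c,c), marked(d,d)}  (20 atoms)
goal ⊆ F1  ⇒  h_max = 1

1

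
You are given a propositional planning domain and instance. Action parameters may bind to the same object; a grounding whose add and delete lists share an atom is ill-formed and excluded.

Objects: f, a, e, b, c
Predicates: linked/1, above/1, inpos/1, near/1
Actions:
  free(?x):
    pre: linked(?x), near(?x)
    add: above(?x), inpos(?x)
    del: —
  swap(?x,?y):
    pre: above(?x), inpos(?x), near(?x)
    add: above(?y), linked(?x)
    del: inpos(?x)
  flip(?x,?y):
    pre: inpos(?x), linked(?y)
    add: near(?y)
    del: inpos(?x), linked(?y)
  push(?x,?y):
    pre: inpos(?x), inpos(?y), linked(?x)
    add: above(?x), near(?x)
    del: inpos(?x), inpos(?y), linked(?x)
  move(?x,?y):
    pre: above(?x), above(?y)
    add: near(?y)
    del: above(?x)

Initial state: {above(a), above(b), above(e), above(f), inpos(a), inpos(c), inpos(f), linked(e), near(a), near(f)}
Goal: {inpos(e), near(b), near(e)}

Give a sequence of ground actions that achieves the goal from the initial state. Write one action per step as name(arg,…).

move(f,e); free(e); move(a,b)

1. move(f,e)  →  {above(a), above(b), above(e), inpos(a), inpos(c), inpos(f), linked(e), near(a), near(e), near(f)}
2. free(e)  →  {above(a), above(b), above(e), inpos(a), inpos(c), inpos(e), inpos(f), linked(e), near(a), near(e), near(f)}
3. move(a,b)  →  {above(b), above(e), inpos(a), inpos(c), inpos(e), inpos(f), linked(e), near(a), near(b), near(e), near(f)}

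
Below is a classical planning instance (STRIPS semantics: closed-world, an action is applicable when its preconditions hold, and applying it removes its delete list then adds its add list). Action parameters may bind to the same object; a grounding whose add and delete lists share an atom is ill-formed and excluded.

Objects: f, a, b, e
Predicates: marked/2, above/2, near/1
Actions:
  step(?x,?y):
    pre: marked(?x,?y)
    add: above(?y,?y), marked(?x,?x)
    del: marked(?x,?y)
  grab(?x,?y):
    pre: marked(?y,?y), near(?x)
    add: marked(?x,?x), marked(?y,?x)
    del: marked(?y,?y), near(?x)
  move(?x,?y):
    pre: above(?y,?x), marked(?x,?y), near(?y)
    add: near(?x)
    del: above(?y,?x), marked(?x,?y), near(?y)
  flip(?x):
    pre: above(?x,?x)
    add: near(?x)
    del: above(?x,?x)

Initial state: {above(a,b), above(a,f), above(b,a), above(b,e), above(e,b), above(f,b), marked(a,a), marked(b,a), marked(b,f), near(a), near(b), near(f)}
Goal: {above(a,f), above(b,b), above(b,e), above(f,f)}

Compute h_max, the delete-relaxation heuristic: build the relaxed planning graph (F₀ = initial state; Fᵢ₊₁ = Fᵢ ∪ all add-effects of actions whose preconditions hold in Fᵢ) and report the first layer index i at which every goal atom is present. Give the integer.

2

F0 = init (12 atoms)
F1 = F0 ∪ {above(a,a), above(f,f), marked(a,b), marked(a,f), marked(b,b), marked(f,f)}  (18 atoms)
F2 = F1 ∪ {above(b,b), marked(f,a), marked(f,b)}  (21 atoms)
goal ⊆ F2  ⇒  h_max = 2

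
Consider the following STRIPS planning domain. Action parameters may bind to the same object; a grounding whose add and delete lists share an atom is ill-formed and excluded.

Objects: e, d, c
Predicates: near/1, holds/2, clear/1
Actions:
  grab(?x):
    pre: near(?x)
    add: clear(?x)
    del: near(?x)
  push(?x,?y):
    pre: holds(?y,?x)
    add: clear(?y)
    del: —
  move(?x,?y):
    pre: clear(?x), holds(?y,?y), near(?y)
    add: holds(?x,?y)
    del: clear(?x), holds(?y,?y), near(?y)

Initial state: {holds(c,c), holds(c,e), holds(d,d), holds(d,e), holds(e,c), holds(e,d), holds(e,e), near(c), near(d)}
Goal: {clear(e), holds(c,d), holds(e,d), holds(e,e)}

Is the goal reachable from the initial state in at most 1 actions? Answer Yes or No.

No

1. grab(c)  →  {clear(c), holds(c,c), holds(c,e), holds(d,d), holds(d,e), holds(e,c), holds(e,d), holds(e,e), near(d)}
2. push(e,e)  →  {clear(c), clear(e), holds(c,c), holds(c,e), holds(d,d), holds(d,e), holds(e,c), holds(e,d), holds(e,e), near(d)}
3. move(c,d)  →  {clear(e), holds(c,c), holds(c,d), holds(c,e), holds(d,e), holds(e,c), holds(e,d), holds(e,e)}
optimal plan length = 3; 3 > 1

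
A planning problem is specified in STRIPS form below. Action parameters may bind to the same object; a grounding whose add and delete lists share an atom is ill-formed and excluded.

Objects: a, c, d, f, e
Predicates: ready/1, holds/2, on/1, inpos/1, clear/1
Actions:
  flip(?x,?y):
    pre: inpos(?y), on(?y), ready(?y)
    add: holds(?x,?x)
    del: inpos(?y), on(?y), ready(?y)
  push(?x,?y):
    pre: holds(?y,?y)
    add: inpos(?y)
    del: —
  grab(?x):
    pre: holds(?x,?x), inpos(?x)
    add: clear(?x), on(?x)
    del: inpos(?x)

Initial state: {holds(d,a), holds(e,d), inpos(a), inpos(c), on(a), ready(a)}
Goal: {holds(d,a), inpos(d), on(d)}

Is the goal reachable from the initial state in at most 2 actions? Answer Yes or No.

1. flip(d,a)  →  {holds(d,a), holds(d,d), holds(e,d), inpos(c)}
2. push(a,d)  →  {holds(d,a), holds(d,d), holds(e,d), inpos(c), inpos(d)}
3. grab(d)  →  {clear(d), holds(d,a), holds(d,d), holds(e,d), inpos(c), on(d)}
4. push(a,d)  →  {clear(d), holds(d,a), holds(d,d), holds(e,d), inpos(c), inpos(d), on(d)}
optimal plan length = 4; 4 > 2

No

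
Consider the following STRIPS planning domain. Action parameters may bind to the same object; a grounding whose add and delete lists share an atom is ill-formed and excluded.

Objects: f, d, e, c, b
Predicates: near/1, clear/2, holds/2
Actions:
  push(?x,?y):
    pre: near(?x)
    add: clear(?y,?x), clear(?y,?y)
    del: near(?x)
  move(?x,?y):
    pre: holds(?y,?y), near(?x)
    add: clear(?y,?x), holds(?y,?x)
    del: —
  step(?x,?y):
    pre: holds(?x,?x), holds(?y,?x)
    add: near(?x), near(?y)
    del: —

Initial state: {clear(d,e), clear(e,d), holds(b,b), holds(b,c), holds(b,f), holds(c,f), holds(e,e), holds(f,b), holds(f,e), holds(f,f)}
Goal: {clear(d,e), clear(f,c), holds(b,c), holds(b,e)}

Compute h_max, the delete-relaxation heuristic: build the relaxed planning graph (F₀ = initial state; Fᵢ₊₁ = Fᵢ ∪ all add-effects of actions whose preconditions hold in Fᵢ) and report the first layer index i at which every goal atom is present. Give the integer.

2

F0 = init (10 atoms)
F1 = F0 ∪ {near(b), near(c), near(e), near(f)}  (14 atoms)
F2 = F1 ∪ {clear(b,b), clear(b,c), clear(b,e), clear(b,f), clear(c,b), clear(c,c), clear(c,e), clear(c,f), clear(d,b), clear(d,c), clear(d,d), clear(d,f), clear(e,b), clear(e,c), clear(e,e), clear(e,f), clear(f,b), clear(f,c), clear(f,e), clear(f,f), holds(b,e), holds(e,b), holds(e,c), holds(e,f), holds(f,c)}  (39 atoms)
goal ⊆ F2  ⇒  h_max = 2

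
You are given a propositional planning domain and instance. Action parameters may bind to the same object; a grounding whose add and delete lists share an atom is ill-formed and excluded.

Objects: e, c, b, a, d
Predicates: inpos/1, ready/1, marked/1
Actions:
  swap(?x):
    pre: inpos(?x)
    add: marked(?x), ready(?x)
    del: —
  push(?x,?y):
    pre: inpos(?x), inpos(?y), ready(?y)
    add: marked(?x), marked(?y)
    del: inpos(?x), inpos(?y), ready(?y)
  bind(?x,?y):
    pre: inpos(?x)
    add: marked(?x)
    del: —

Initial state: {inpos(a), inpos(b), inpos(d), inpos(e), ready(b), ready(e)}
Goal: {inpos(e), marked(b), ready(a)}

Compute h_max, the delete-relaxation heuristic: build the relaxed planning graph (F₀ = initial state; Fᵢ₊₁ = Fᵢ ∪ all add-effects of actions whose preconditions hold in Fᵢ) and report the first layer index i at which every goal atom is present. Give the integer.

F0 = init (6 atoms)
F1 = F0 ∪ {marked(a), marked(b), marked(d), marked(e), ready(a), ready(d)}  (12 atoms)
goal ⊆ F1  ⇒  h_max = 1

1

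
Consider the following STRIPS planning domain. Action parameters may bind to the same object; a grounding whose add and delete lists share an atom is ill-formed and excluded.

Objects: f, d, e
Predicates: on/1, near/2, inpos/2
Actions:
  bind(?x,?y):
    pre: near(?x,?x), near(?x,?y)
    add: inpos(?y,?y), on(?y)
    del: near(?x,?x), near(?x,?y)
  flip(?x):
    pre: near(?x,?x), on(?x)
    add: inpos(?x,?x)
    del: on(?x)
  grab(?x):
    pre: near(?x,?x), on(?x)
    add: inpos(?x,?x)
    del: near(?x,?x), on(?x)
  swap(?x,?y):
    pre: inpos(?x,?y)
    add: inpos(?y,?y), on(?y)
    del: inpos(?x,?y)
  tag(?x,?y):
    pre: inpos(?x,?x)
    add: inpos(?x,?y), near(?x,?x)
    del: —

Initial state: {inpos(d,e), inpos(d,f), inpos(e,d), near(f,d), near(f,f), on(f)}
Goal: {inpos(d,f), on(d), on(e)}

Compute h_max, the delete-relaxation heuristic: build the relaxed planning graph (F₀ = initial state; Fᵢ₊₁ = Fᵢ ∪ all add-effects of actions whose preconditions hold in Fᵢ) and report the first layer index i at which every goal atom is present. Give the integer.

F0 = init (6 atoms)
F1 = F0 ∪ {inpos(d,d), inpos(e,e), inpos(f,f), on(d), on(e)}  (11 atoms)
goal ⊆ F1  ⇒  h_max = 1

1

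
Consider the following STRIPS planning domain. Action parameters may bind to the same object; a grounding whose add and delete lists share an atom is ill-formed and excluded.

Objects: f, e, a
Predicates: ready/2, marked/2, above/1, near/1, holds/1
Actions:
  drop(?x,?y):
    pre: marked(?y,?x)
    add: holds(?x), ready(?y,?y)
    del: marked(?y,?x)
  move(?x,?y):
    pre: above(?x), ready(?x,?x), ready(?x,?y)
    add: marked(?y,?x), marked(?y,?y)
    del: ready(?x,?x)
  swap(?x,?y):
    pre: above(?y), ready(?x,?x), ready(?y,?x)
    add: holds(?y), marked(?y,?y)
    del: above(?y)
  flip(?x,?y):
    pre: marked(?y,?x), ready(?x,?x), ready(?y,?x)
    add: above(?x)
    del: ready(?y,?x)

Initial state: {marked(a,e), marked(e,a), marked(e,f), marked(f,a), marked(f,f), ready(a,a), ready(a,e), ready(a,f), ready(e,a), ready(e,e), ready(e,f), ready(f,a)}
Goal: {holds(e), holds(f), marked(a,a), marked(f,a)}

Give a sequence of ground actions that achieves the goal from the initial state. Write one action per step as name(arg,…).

1. drop(f,f)  →  {holds(f), marked(a,e), marked(e,a), marked(e,f), marked(f,a), ready(a,a), ready(a,e), ready(a,f), ready(e,a), ready(e,e), ready(e,f), ready(f,a), ready(f,f)}
2. drop(e,a)  →  {holds(e), holds(f), marked(e,a), marked(e,f), marked(f,a), ready(a,a), ready(a,e), ready(a,f), ready(e,a), ready(e,e), ready(e,f), ready(f,a), ready(f,f)}
3. flip(f,e)  →  {above(f), holds(e), holds(f), marked(e,a), marked(e,f), marked(f,a), ready(a,a), ready(a,e), ready(a,f), ready(e,a), ready(e,e), ready(f,a), ready(f,f)}
4. move(f,a)  →  {above(f), holds(e), holds(f), marked(a,a), marked(a,f), marked(e,a), marked(e,f), marked(f,a), ready(a,a), ready(a,e), ready(a,f), ready(e,a), ready(e,e), ready(f,a)}

drop(f,f); drop(e,a); flip(f,e); move(f,a)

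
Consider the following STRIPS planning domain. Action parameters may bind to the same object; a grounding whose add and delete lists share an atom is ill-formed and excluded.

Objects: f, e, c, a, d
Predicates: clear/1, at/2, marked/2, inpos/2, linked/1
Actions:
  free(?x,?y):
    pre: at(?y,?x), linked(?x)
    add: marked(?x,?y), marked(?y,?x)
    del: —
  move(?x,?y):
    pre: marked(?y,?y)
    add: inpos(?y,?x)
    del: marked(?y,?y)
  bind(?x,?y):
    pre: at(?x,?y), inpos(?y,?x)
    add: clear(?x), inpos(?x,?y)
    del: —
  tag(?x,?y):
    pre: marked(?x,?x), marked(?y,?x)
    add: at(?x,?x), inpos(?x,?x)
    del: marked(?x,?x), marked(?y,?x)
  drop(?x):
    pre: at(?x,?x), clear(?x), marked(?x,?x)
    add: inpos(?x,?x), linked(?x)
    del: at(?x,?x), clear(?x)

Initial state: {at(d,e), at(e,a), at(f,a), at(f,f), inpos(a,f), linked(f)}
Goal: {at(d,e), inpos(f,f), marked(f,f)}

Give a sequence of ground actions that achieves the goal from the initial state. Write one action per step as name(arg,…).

1. free(f,f)  →  {at(d,e), at(e,a), at(f,a), at(f,f), inpos(a,f), linked(f), marked(f,f)}
2. move(f,f)  →  {at(d,e), at(e,a), at(f,a), at(f,f), inpos(a,f), inpos(f,f), linked(f)}
3. free(f,f)  →  {at(d,e), at(e,a), at(f,a), at(f,f), inpos(a,f), inpos(f,f), linked(f), marked(f,f)}

free(f,f); move(f,f); free(f,f)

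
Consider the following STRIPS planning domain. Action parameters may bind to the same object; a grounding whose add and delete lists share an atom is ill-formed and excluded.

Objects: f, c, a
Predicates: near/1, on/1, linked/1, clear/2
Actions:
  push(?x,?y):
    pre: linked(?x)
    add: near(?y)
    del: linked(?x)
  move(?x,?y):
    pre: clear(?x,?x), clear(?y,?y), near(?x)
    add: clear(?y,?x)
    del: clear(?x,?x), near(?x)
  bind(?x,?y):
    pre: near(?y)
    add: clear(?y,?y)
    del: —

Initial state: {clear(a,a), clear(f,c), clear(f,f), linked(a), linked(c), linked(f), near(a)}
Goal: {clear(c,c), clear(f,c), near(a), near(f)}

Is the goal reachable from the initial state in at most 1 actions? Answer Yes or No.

No

1. push(f,f)  →  {clear(a,a), clear(f,c), clear(f,f), linked(a), linked(c), near(a), near(f)}
2. push(c,c)  →  {clear(a,a), clear(f,c), clear(f,f), linked(a), near(a), near(c), near(f)}
3. bind(f,c)  →  {clear(a,a), clear(c,c), clear(f,c), clear(f,f), linked(a), near(a), near(c), near(f)}
optimal plan length = 3; 3 > 1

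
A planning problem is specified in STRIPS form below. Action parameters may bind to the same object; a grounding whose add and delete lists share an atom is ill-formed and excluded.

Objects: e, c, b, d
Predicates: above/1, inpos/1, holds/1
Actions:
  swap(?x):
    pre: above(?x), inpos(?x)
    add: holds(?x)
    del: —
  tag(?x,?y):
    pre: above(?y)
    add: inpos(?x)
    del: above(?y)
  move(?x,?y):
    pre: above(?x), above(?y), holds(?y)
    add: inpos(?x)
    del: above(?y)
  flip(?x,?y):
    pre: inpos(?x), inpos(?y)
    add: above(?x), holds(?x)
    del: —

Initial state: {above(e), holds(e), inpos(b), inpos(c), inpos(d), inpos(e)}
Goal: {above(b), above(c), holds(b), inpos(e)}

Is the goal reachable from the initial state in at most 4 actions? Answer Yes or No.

1. flip(c,e)  →  {above(c), above(e), holds(c), holds(e), inpos(b), inpos(c), inpos(d), inpos(e)}
2. flip(b,e)  →  {above(b), above(c), above(e), holds(b), holds(c), holds(e), inpos(b), inpos(c), inpos(d), inpos(e)}
optimal plan length = 2; 2 ≤ 4

Yes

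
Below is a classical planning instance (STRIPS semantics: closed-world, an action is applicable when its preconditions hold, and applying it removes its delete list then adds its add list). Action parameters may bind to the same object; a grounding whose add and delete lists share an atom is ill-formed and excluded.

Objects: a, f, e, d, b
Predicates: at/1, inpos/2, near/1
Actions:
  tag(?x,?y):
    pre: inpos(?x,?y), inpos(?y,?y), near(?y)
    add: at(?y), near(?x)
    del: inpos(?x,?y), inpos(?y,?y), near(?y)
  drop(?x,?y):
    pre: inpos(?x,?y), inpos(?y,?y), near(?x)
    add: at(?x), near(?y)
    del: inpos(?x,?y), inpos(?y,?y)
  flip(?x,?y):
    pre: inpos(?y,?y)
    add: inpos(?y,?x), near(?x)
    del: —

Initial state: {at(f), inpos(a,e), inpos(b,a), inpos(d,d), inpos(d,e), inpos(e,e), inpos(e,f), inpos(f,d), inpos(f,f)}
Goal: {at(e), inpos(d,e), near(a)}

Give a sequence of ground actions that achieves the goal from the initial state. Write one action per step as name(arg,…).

1. flip(e,f)  →  {at(f), inpos(a,e), inpos(b,a), inpos(d,d), inpos(d,e), inpos(e,e), inpos(e,f), inpos(f,d), inpos(f,e), inpos(f,f), near(e)}
2. tag(a,e)  →  {at(e), at(f), inpos(b,a), inpos(d,d), inpos(d,e), inpos(e,f), inpos(f,d), inpos(f,e), inpos(f,f), near(a)}

flip(e,f); tag(a,e)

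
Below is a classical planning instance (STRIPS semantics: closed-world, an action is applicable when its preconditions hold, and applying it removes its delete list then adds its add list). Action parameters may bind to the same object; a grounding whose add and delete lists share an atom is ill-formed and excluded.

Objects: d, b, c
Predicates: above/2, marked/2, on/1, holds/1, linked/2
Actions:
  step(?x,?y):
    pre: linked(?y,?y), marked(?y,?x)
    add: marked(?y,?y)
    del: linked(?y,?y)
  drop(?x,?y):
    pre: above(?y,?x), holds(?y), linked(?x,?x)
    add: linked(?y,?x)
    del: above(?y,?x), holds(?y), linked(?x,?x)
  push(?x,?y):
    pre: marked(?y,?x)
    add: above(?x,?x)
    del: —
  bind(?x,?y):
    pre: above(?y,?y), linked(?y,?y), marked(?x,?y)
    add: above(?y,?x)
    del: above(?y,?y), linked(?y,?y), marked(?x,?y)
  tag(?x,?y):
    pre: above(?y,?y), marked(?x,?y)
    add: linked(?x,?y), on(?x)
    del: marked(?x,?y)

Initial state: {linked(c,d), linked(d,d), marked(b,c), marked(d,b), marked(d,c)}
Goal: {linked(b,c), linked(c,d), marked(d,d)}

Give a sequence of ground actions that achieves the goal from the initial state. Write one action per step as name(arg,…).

1. step(b,d)  →  {linked(c,d), marked(b,c), marked(d,b), marked(d,c), marked(d,d)}
2. push(c,d)  →  {above(c,c), linked(c,d), marked(b,c), marked(d,b), marked(d,c), marked(d,d)}
3. tag(b,c)  →  {above(c,c), linked(b,c), linked(c,d), marked(d,b), marked(d,c), marked(d,d), on(b)}

step(b,d); push(c,d); tag(b,c)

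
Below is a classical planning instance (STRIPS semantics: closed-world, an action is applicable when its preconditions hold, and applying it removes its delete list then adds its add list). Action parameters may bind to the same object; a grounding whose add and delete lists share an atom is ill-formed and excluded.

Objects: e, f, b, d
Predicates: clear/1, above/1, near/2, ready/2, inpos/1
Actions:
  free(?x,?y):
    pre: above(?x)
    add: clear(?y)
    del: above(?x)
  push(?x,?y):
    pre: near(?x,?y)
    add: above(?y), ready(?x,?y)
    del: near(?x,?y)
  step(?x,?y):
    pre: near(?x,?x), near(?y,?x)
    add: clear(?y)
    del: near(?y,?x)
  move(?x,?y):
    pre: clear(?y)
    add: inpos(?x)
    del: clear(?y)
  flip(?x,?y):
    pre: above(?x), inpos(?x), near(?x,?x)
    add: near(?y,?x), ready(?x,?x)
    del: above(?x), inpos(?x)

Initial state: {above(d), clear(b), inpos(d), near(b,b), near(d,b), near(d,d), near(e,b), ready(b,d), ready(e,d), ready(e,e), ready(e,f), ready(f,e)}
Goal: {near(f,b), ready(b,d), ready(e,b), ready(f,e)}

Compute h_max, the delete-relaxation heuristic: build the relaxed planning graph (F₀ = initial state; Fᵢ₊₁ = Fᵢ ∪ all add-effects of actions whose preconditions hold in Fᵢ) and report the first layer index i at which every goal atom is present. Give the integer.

F0 = init (12 atoms)
F1 = F0 ∪ {above(b), clear(d), clear(e), clear(f), inpos(b), inpos(e), inpos(f), near(b,d), near(e,d), near(f,d), ready(b,b), ready(d,b), ready(d,d), ready(e,b)}  (26 atoms)
F2 = F1 ∪ {near(f,b), ready(f,d)}  (28 atoms)
goal ⊆ F2  ⇒  h_max = 2

2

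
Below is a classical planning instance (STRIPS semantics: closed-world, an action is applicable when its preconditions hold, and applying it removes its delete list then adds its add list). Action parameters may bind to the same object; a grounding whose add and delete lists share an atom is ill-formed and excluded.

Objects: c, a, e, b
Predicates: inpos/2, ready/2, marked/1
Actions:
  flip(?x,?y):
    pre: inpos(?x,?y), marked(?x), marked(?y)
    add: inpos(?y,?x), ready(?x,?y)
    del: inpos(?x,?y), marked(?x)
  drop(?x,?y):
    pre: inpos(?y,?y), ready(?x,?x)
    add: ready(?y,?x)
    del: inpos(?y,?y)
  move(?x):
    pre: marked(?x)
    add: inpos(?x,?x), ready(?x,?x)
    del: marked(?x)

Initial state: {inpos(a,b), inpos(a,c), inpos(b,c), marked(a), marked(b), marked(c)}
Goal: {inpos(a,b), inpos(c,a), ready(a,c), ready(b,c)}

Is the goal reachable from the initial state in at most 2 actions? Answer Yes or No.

1. flip(a,c)  →  {inpos(a,b), inpos(b,c), inpos(c,a), marked(b), marked(c), ready(a,c)}
2. flip(b,c)  →  {inpos(a,b), inpos(c,a), inpos(c,b), marked(c), ready(a,c), ready(b,c)}
optimal plan length = 2; 2 ≤ 2

Yes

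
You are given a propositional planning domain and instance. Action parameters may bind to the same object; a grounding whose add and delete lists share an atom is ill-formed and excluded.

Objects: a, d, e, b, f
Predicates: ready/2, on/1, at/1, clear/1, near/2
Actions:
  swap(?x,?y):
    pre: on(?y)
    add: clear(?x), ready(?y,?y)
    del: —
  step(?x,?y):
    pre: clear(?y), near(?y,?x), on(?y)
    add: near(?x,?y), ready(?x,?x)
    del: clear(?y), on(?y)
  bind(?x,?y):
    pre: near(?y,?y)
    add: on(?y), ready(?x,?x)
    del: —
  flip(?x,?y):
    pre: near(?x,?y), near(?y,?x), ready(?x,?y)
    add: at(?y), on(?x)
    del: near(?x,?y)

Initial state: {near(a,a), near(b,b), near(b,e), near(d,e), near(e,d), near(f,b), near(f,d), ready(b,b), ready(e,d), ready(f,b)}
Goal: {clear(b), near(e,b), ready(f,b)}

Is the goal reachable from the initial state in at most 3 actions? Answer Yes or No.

1. bind(a,a)  →  {near(a,a), near(b,b), near(b,e), near(d,e), near(e,d), near(f,b), near(f,d), on(a), ready(a,a), ready(b,b), ready(e,d), ready(f,b)}
2. swap(b,a)  →  {clear(b), near(a,a), near(b,b), near(b,e), near(d,e), near(e,d), near(f,b), near(f,d), on(a), ready(a,a), ready(b,b), ready(e,d), ready(f,b)}
3. bind(a,b)  →  {clear(b), near(a,a), near(b,b), near(b,e), near(d,e), near(e,d), near(f,b), near(f,d), on(a), on(b), ready(a,a), ready(b,b), ready(e,d), ready(f,b)}
4. step(e,b)  →  {near(a,a), near(b,b), near(b,e), near(d,e), near(e,b), near(e,d), near(f,b), near(f,d), on(a), ready(a,a), ready(b,b), ready(e,d), ready(e,e), ready(f,b)}
5. swap(b,a)  →  {clear(b), near(a,a), near(b,b), near(b,e), near(d,e), near(e,b), near(e,d), near(f,b), near(f,d), on(a), ready(a,a), ready(b,b), ready(e,d), ready(e,e), ready(f,b)}
optimal plan length = 5; 5 > 3

No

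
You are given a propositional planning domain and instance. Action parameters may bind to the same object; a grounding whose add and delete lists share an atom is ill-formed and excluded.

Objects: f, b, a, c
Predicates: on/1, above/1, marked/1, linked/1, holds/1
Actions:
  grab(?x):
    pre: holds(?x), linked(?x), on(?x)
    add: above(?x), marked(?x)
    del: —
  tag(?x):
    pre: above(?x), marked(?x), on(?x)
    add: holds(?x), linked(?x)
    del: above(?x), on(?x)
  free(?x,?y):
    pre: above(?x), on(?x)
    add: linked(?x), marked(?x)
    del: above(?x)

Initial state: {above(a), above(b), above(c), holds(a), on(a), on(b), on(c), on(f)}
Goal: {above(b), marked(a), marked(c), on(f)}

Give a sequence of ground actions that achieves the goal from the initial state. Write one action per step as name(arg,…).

free(a,f); free(c,f)

1. free(a,f)  →  {above(b), above(c), holds(a), linked(a), marked(a), on(a), on(b), on(c), on(f)}
2. free(c,f)  →  {above(b), holds(a), linked(a), linked(c), marked(a), marked(c), on(a), on(b), on(c), on(f)}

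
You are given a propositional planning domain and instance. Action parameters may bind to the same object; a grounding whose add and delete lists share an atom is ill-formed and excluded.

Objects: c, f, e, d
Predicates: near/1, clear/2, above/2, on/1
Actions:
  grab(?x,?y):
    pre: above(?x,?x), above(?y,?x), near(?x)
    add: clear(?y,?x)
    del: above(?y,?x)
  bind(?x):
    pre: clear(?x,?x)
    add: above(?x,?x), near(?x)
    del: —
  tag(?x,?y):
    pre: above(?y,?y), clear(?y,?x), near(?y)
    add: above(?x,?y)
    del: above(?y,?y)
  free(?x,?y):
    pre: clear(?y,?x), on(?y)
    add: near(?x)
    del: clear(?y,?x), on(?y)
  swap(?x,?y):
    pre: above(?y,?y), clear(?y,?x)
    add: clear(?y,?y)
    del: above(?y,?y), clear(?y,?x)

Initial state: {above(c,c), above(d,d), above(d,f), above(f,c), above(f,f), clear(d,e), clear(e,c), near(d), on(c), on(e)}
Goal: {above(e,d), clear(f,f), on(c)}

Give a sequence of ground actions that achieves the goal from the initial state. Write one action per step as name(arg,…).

tag(e,d); free(c,e); grab(c,f); swap(c,f)

1. tag(e,d)  →  {above(c,c), above(d,f), above(e,d), above(f,c), above(f,f), clear(d,e), clear(e,c), near(d), on(c), on(e)}
2. free(c,e)  →  {above(c,c), above(d,f), above(e,d), above(f,c), above(f,f), clear(d,e), near(c), near(d), on(c)}
3. grab(c,f)  →  {above(c,c), above(d,f), above(e,d), above(f,f), clear(d,e), clear(f,c), near(c), near(d), on(c)}
4. swap(c,f)  →  {above(c,c), above(d,f), above(e,d), clear(d,e), clear(f,f), near(c), near(d), on(c)}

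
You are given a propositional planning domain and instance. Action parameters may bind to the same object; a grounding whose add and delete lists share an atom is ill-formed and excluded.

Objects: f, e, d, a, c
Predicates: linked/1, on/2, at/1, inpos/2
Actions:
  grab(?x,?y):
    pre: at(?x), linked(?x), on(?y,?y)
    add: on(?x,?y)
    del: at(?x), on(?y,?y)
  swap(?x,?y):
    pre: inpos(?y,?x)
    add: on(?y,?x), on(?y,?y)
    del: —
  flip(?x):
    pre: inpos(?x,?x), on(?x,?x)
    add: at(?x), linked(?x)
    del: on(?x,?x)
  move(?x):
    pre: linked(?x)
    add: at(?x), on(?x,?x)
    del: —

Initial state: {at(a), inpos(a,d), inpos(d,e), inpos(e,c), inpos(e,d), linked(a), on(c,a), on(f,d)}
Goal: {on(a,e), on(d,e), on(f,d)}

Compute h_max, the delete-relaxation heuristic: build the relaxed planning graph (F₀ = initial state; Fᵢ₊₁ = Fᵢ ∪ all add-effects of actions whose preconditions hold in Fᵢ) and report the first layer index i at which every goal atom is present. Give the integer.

F0 = init (8 atoms)
F1 = F0 ∪ {on(a,a), on(a,d), on(d,d), on(d,e), on(e,c), on(e,d), on(e,e)}  (15 atoms)
F2 = F1 ∪ {on(a,e)}  (16 atoms)
goal ⊆ F2  ⇒  h_max = 2

2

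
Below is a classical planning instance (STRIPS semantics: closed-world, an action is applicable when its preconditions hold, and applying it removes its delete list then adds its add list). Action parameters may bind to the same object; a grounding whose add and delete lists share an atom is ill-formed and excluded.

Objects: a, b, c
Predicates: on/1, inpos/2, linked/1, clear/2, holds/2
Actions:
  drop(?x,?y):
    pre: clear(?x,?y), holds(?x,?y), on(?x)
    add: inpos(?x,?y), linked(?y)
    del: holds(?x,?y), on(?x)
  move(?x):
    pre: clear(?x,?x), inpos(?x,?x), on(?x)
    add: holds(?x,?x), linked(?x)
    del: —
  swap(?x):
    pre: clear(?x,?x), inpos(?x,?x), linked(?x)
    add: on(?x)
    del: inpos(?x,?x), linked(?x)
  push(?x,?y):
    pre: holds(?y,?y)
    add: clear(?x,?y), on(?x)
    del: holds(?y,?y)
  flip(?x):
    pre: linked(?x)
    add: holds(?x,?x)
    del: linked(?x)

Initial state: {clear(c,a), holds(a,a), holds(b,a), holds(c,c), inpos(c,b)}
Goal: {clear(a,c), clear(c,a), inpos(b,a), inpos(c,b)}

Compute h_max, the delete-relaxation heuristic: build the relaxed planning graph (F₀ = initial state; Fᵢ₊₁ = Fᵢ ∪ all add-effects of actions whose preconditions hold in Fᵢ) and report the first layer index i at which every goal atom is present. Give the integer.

2

F0 = init (5 atoms)
F1 = F0 ∪ {clear(a,a), clear(a,c), clear(b,a), clear(b,c), clear(c,c), on(a), on(b), on(c)}  (13 atoms)
F2 = F1 ∪ {inpos(a,a), inpos(b,a), inpos(c,c), linked(a), linked(c)}  (18 atoms)
goal ⊆ F2  ⇒  h_max = 2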